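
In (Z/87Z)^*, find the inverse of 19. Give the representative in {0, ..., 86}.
Apply the extended Euclidean algorithm to (87, 19), tracking rows (r, s, t) with s·87 + t·19 = r. Each division r_prev = q·r_cur + r_new produces the new row as (previous row) − q·(current row):
  row A: (87, 1, 0)   [1·87 + 0·19 = 87]
  row B: (19, 0, 1)   [0·87 + 1·19 = 19]
  87 = 4·19 + 11   → row C = row A − 4·row B = (11, 1, −4)   [check: 1·87 − 4·19 = 11]
  19 = 1·11 + 8   → row D = row B − 1·row C = (8, −1, 5)   [check: −1·87 + 5·19 = 8]
  11 = 1·8 + 3   → row E = row C − 1·row D = (3, 2, −9)   [check: 2·87 − 9·19 = 3]
  8 = 2·3 + 2   → row F = row D − 2·row E = (2, −5, 23)   [check: −5·87 + 23·19 = 2]
  3 = 1·2 + 1   → row G = row E − 1·row F = (1, 7, −32)   [check: 7·87 − 32·19 = 1]
  2 = 2·1 + 0   → remainder 0, stop. gcd = 1 (last nonzero row G).
The gcd is 1, so 19 is invertible mod 87. The last nonzero row gives 7·87 − 32·19 = 1, so t = −32. So 19^(−1) ≡ −32 ≡ 55 (mod 87). Verify: 19 · 55 = 1045 ≡ 1 (mod 87). ✓

Final answer: 19^(−1) ≡ 55 (mod 87)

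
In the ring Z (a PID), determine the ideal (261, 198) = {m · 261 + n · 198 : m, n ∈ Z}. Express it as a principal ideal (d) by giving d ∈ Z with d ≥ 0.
(261, 198) = (9); d = 9

In the PID Z, (a, b) is generated by gcd(a, b). Compute gcd(261, 198) with the extended Euclidean algorithm, tracking rows (r, s, t) with s·261 + t·198 = r:
  row A: (261, 1, 0)   [1·261 + 0·198 = 261]
  row B: (198, 0, 1)   [0·261 + 1·198 = 198]
  261 = 1·198 + 63   → row C = row A − 1·row B = (63, 1, −1)   [check: 1·261 − 1·198 = 63]
  198 = 3·63 + 9   → row D = row B − 3·row C = (9, −3, 4)   [check: −3·261 + 4·198 = 9]
  63 = 7·9 + 0   → remainder 0, stop. gcd = 9 (last nonzero row D).
So gcd(261, 198) = 9, with Bézout identity −3·261 + 4·198 = 9. Containment (⊇): the Bézout identity exhibits 9 as an element of (261, 198), giving (9) ⊆ (261, 198). Containment (⊆): since 9 | 261 and 9 | 198 (261 = 9·29, 198 = 9·22), every Z-linear combination of 261 and 198 is divisible by 9, so (261, 198) ⊆ (9). Therefore (261, 198) = (9), d = 9.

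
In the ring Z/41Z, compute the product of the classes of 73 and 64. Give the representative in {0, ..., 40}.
39

Reduce the factors first: 73 ≡ 32, 64 ≡ 23 (mod 41), so 73 · 64 ≡ 32 · 23 (mod 41). 32 · 23 = 736. Dividing by 41: 736 = 17·41 + 39. So (73 · 64) mod 41 = 39.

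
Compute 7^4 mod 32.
1

Use repeated squaring. Binary(4) = 100. Walk through the bits of the exponent 4 left-to-right: at each bit after the leading one, square the running value, then multiply by 7 if the bit is 1 (always reducing mod 32):
  bit 1 = 1 (leading): start with 7.
  bit 2 = 0: square 7^2 = 49 ≡ 17 (mod 32).
  bit 3 = 0: square 17^2 = 289 ≡ 1 (mod 32).
Final value: 7^4 ≡ 1 (mod 32).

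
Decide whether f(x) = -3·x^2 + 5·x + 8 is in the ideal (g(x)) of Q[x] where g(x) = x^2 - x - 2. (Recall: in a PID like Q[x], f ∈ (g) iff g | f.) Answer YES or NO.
In Q[x] the ideal (g) consists of all multiples of g, so f ∈ (g) iff g | f, i.e. iff the remainder of f on division by g is 0. Divide f by g (g is monic, so eliminate the leading term of the running remainder at each step):
  leading term -3·x^2: subtract (-3)·g(x) = -3·x^2 + 3·x + 6, leaving 2·x + 2
The remainder r(x) = 2·x + 2 ≠ 0 (and deg r < deg g), so g ∤ f, i.e. f ∉ (g).

Final answer: NO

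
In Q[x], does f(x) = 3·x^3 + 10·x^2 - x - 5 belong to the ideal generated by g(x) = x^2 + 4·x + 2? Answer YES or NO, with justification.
In Q[x] the ideal (g) consists of all multiples of g, so f ∈ (g) iff g | f, i.e. iff the remainder of f on division by g is 0. Divide f by g (g is monic, so eliminate the leading term of the running remainder at each step):
  leading term 3·x^3: subtract (3·x)·g(x) = 3·x^3 + 12·x^2 + 6·x, leaving -2·x^2 - 7·x - 5
  leading term -2·x^2: subtract (-2)·g(x) = -2·x^2 - 8·x - 4, leaving x - 1
The remainder r(x) = x - 1 ≠ 0 (and deg r < deg g), so g ∤ f, i.e. f ∉ (g).

Final answer: NO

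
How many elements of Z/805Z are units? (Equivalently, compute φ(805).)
An element a ∈ Z/805Z is a unit iff gcd(a, 805) = 1, so the number of units is φ(805). φ is multiplicative, with φ(p^e) = p^e − p^(e−1). Factorise 805 = 5 · 7 · 23. Then
  φ(805) = (5 − 1) · (7 − 1) · (23 − 1) = 4 · 6 · 22 = 528.

Final answer: Z/805Z has φ(805) = 528 units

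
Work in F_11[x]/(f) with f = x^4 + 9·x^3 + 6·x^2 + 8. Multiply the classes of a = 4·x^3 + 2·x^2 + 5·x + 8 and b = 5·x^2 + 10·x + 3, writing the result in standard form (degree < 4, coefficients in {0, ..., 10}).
a · b ≡ 7·x^3 + 7·x^2 + x + 8 (mod f(x))

Multiply as integer polynomials: a · b = 20·x^5 + 50·x^4 + 57·x^3 + 96·x^2 + 95·x + 24. Reducing coefficients mod 11: a · b ≡ 9·x^5 + 6·x^4 + 2·x^3 + 8·x^2 + 7·x + 2. Now divide by f(x) = x^4 + 9·x^3 + 6·x^2 + 8 in F_11[x], eliminating the leading term at each step:
  leading term 9·x^5: subtract (9·x)·f(x) = 9·x^5 + 4·x^4 + 10·x^3 + 6·x, leaving 2·x^4 + 3·x^3 + 8·x^2 + x + 2 (coefficients mod 11)
  leading term 2·x^4: subtract (2)·f(x) = 2·x^4 + 7·x^3 + x^2 + 5, leaving 7·x^3 + 7·x^2 + x + 8 (coefficients mod 11)
The degree is now < 4, so this is the remainder. Hence a · b ≡ 7·x^3 + 7·x^2 + x + 8 in F_11[x]/(f).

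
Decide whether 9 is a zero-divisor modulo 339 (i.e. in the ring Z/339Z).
YES

gcd(9, 339) = 3 > 1, so 9 is not a unit in Z/339Z. In Z/nZ every nonzero non-unit is a zero-divisor: explicitly, take b = 339/gcd = 113 ≠ 0 (mod 339); then 9·113 = 1017 = 3·339, i.e. 9·113 ≡ 0 (mod 339). So 9 is a zero-divisor.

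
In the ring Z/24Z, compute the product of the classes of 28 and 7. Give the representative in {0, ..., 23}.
4

Reduce the factors first: 28 ≡ 4 (mod 24), so 28 · 7 ≡ 4 · 7 (mod 24). 4 · 7 = 28. Dividing by 24: 28 = 1·24 + 4. So (28 · 7) mod 24 = 4.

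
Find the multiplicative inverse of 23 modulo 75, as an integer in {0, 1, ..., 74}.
23^(−1) ≡ 62 (mod 75)

Apply the extended Euclidean algorithm to (75, 23), tracking rows (r, s, t) with s·75 + t·23 = r. Each division r_prev = q·r_cur + r_new produces the new row as (previous row) − q·(current row):
  row A: (75, 1, 0)   [1·75 + 0·23 = 75]
  row B: (23, 0, 1)   [0·75 + 1·23 = 23]
  75 = 3·23 + 6   → row C = row A − 3·row B = (6, 1, −3)   [check: 1·75 − 3·23 = 6]
  23 = 3·6 + 5   → row D = row B − 3·row C = (5, −3, 10)   [check: −3·75 + 10·23 = 5]
  6 = 1·5 + 1   → row E = row C − 1·row D = (1, 4, −13)   [check: 4·75 − 13·23 = 1]
  5 = 5·1 + 0   → remainder 0, stop. gcd = 1 (last nonzero row E).
The gcd is 1, so 23 is invertible mod 75. The last nonzero row gives 4·75 − 13·23 = 1, so t = −13. So 23^(−1) ≡ −13 ≡ 62 (mod 75). Verify: 23 · 62 = 1426 ≡ 1 (mod 75). ✓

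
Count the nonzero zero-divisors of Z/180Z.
In Z/180Z each nonzero element is either a unit (gcd with 180 is 1) or a zero-divisor (gcd > 1). The number of units is φ(180): factorise 180 = 2^2 · 3^2 · 5, so φ(180) = (2^2 − 2^1) · (3^2 − 3^1) · (5 − 1) = 2 · 6 · 4 = 48. The nonzero elements number 180 − 1 = 179. Hence the nonzero zero-divisors number 179 − 48 = 131.

Final answer: Z/180Z has 131 nonzero zero-divisors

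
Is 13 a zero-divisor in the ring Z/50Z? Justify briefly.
gcd(13, 50) = 1, so 13 is a unit in Z/50Z (it has a multiplicative inverse). A unit cannot be a zero-divisor: if 13·b ≡ 0 then multiplying both sides by 13^(−1) gives b ≡ 0. So 13 is not a zero-divisor.

Final answer: NO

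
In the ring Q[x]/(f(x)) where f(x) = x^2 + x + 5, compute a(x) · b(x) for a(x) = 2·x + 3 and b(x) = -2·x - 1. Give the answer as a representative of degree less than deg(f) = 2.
First multiply in Q[x] without reducing: a · b = -4·x^2 - 8·x - 3. Now divide by f(x) = x^2 + x + 5, eliminating the leading term at each step:
  leading term -4·x^2: subtract (-4)·f(x) = -4·x^2 - 4·x - 20, leaving 17 - 4·x
The degree is now < 2, so this is the remainder. Hence a · b ≡ 17 - 4·x in Q[x]/(f).

Final answer: a · b ≡ 17 - 4·x (mod f(x))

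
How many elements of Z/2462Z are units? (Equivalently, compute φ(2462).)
Z/2462Z has φ(2462) = 1230 units

An element a ∈ Z/2462Z is a unit iff gcd(a, 2462) = 1, so the number of units is φ(2462). φ is multiplicative, with φ(p^e) = p^e − p^(e−1). Factorise 2462 = 2 · 1231. Then
  φ(2462) = (2 − 1) · (1231 − 1) = 1 · 1230 = 1230.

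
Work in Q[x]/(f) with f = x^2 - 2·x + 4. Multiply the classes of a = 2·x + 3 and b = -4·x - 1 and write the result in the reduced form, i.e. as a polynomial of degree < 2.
a · b ≡ 29 - 30·x (mod f(x))

First multiply in Q[x] without reducing: a · b = -8·x^2 - 14·x - 3. Now divide by f(x) = x^2 - 2·x + 4, eliminating the leading term at each step:
  leading term -8·x^2: subtract (-8)·f(x) = -8·x^2 + 16·x - 32, leaving 29 - 30·x
The degree is now < 2, so this is the remainder. Hence a · b ≡ 29 - 30·x in Q[x]/(f).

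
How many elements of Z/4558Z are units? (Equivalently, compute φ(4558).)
Z/4558Z has φ(4558) = 2184 units

An element a ∈ Z/4558Z is a unit iff gcd(a, 4558) = 1, so the number of units is φ(4558). φ is multiplicative, with φ(p^e) = p^e − p^(e−1). Factorise 4558 = 2 · 43 · 53. Then
  φ(4558) = (2 − 1) · (43 − 1) · (53 − 1) = 1 · 42 · 52 = 2184.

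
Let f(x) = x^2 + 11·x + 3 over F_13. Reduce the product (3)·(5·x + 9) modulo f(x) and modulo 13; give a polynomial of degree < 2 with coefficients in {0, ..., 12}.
Multiply as integer polynomials: a · b = 15·x + 27. Reducing coefficients mod 13: a · b ≡ 2·x + 1. This already has degree < 2, so no reduction by f is needed. Hence a · b ≡ 2·x + 1 in F_13[x]/(f).

Final answer: a · b ≡ 2·x + 1 (mod f(x))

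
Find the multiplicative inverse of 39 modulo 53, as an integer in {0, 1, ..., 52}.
39^(−1) ≡ 34 (mod 53)

Apply the extended Euclidean algorithm to (53, 39), tracking rows (r, s, t) with s·53 + t·39 = r. Each division r_prev = q·r_cur + r_new produces the new row as (previous row) − q·(current row):
  row A: (53, 1, 0)   [1·53 + 0·39 = 53]
  row B: (39, 0, 1)   [0·53 + 1·39 = 39]
  53 = 1·39 + 14   → row C = row A − 1·row B = (14, 1, −1)   [check: 1·53 − 1·39 = 14]
  39 = 2·14 + 11   → row D = row B − 2·row C = (11, −2, 3)   [check: −2·53 + 3·39 = 11]
  14 = 1·11 + 3   → row E = row C − 1·row D = (3, 3, −4)   [check: 3·53 − 4·39 = 3]
  11 = 3·3 + 2   → row F = row D − 3·row E = (2, −11, 15)   [check: −11·53 + 15·39 = 2]
  3 = 1·2 + 1   → row G = row E − 1·row F = (1, 14, −19)   [check: 14·53 − 19·39 = 1]
  2 = 2·1 + 0   → remainder 0, stop. gcd = 1 (last nonzero row G).
The gcd is 1, so 39 is invertible mod 53. The last nonzero row gives 14·53 − 19·39 = 1, so t = −19. So 39^(−1) ≡ −19 ≡ 34 (mod 53). Verify: 39 · 34 = 1326 ≡ 1 (mod 53). ✓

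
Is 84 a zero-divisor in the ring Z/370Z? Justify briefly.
YES

gcd(84, 370) = 2 > 1, so 84 is not a unit in Z/370Z. In Z/nZ every nonzero non-unit is a zero-divisor: explicitly, take b = 370/gcd = 185 ≠ 0 (mod 370); then 84·185 = 15540 = 42·370, i.e. 84·185 ≡ 0 (mod 370). So 84 is a zero-divisor.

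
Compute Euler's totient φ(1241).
φ(1241) = 1152

φ is multiplicative, with φ(p^e) = p^e − p^(e−1). Factorise 1241 = 17 · 73. Then
  φ(1241) = (17 − 1) · (73 − 1) = 16 · 72 = 1152.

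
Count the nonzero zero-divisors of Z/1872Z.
Z/1872Z has 1295 nonzero zero-divisors

In Z/1872Z each nonzero element is either a unit (gcd with 1872 is 1) or a zero-divisor (gcd > 1). The number of units is φ(1872): factorise 1872 = 2^4 · 3^2 · 13, so φ(1872) = (2^4 − 2^3) · (3^2 − 3^1) · (13 − 1) = 8 · 6 · 12 = 576. The nonzero elements number 1872 − 1 = 1871. Hence the nonzero zero-divisors number 1871 − 576 = 1295.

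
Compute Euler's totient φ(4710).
φ is multiplicative, with φ(p^e) = p^e − p^(e−1). Factorise 4710 = 2 · 3 · 5 · 157. Then
  φ(4710) = (2 − 1) · (3 − 1) · (5 − 1) · (157 − 1) = 1 · 2 · 4 · 156 = 1248.

Final answer: φ(4710) = 1248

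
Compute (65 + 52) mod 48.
21

Reduce the summands first: 65 ≡ 17, 52 ≡ 4 (mod 48), so 65 + 52 ≡ 17 + 4 (mod 48). 17 + 4 = 21; 21 = 0·48 + 21, so (65 + 52) mod 48 = 21.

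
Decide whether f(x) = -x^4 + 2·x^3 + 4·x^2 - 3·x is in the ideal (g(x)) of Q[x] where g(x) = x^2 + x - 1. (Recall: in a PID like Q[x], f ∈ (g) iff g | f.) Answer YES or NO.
In Q[x] the ideal (g) consists of all multiples of g, so f ∈ (g) iff g | f, i.e. iff the remainder of f on division by g is 0. Divide f by g (g is monic, so eliminate the leading term of the running remainder at each step):
  leading term -x^4: subtract (-x^2)·g(x) = -x^4 - x^3 + x^2, leaving 3·x^3 + 3·x^2 - 3·x
  leading term 3·x^3: subtract (3·x)·g(x) = 3·x^3 + 3·x^2 - 3·x, leaving 0
The remainder is 0, so f(x) = g(x) · h(x) with h(x) = -x^2 + 3·x. Hence g | f, i.e. f ∈ (g).

Final answer: YES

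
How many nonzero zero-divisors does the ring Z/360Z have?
In Z/360Z each nonzero element is either a unit (gcd with 360 is 1) or a zero-divisor (gcd > 1). The number of units is φ(360): factorise 360 = 2^3 · 3^2 · 5, so φ(360) = (2^3 − 2^2) · (3^2 − 3^1) · (5 − 1) = 4 · 6 · 4 = 96. The nonzero elements number 360 − 1 = 359. Hence the nonzero zero-divisors number 359 − 96 = 263.

Final answer: Z/360Z has 263 nonzero zero-divisors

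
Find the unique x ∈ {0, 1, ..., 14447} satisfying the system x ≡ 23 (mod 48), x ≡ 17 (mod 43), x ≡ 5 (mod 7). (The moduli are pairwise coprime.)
The moduli 48, 43, 7 are pairwise coprime, so by the CRT there is a unique solution mod 48·43·7 = 14448.
Solve by successive substitution. Start with x ≡ 23 (mod 48).
  Combine with x ≡ 17 (mod 43): write x = 23 + 48·t and require 23 + 48·t ≡ 17 (mod 43), i.e. 48·t ≡ 17 − 23 ≡ 37 (mod 43). Since 48^(−1) ≡ 26 (mod 43) (48 ≡ 5 (mod 43)), t ≡ 26·37 ≡ 16 (mod 43). So x ≡ 23 + 48·16 = 791 (mod 2064).
  Combine with x ≡ 5 (mod 7): write x = 791 + 2064·t and require 791 + 2064·t ≡ 5 (mod 7), i.e. 2064·t ≡ 5 − 791 ≡ 5 (mod 7). Since 2064^(−1) ≡ 6 (mod 7) (2064 ≡ 6 (mod 7)), t ≡ 6·5 ≡ 2 (mod 7). So x ≡ 791 + 2064·2 = 4919 (mod 14448).
Unique solution in [0, 14448): x = 4919.

Final answer: x ≡ 4919 (mod 14448); the representative in [0, 14448) is 4919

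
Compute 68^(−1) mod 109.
Apply the extended Euclidean algorithm to (109, 68), tracking rows (r, s, t) with s·109 + t·68 = r. Each division r_prev = q·r_cur + r_new produces the new row as (previous row) − q·(current row):
  row A: (109, 1, 0)   [1·109 + 0·68 = 109]
  row B: (68, 0, 1)   [0·109 + 1·68 = 68]
  109 = 1·68 + 41   → row C = row A − 1·row B = (41, 1, −1)   [check: 1·109 − 1·68 = 41]
  68 = 1·41 + 27   → row D = row B − 1·row C = (27, −1, 2)   [check: −1·109 + 2·68 = 27]
  41 = 1·27 + 14   → row E = row C − 1·row D = (14, 2, −3)   [check: 2·109 − 3·68 = 14]
  27 = 1·14 + 13   → row F = row D − 1·row E = (13, −3, 5)   [check: −3·109 + 5·68 = 13]
  14 = 1·13 + 1   → row G = row E − 1·row F = (1, 5, −8)   [check: 5·109 − 8·68 = 1]
  13 = 13·1 + 0   → remainder 0, stop. gcd = 1 (last nonzero row G).
The gcd is 1, so 68 is invertible mod 109. The last nonzero row gives 5·109 − 8·68 = 1, so t = −8. So 68^(−1) ≡ −8 ≡ 101 (mod 109). Verify: 68 · 101 = 6868 ≡ 1 (mod 109). ✓

Final answer: 68^(−1) ≡ 101 (mod 109)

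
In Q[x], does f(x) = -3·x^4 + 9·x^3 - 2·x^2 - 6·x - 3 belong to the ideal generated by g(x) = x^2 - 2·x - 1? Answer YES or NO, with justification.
NO

In Q[x] the ideal (g) consists of all multiples of g, so f ∈ (g) iff g | f, i.e. iff the remainder of f on division by g is 0. Divide f by g (g is monic, so eliminate the leading term of the running remainder at each step):
  leading term -3·x^4: subtract (-3·x^2)·g(x) = -3·x^4 + 6·x^3 + 3·x^2, leaving 3·x^3 - 5·x^2 - 6·x - 3
  leading term 3·x^3: subtract (3·x)·g(x) = 3·x^3 - 6·x^2 - 3·x, leaving x^2 - 3·x - 3
  leading term x^2: subtract (1)·g(x) = x^2 - 2·x - 1, leaving -x - 2
The remainder r(x) = -x - 2 ≠ 0 (and deg r < deg g), so g ∤ f, i.e. f ∉ (g).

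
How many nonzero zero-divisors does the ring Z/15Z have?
Z/15Z has 6 nonzero zero-divisors

In Z/15Z each nonzero element is either a unit (gcd with 15 is 1) or a zero-divisor (gcd > 1). The number of units is φ(15): factorise 15 = 3 · 5, so φ(15) = (3 − 1) · (5 − 1) = 2 · 4 = 8. The nonzero elements number 15 − 1 = 14. Hence the nonzero zero-divisors number 14 − 8 = 6.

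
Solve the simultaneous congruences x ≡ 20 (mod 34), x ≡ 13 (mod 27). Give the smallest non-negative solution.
x ≡ 904 (mod 918); the representative in [0, 918) is 904

The moduli 34, 27 are pairwise coprime, so by the CRT there is a unique solution mod 34·27 = 918.
Solve by successive substitution. Start with x ≡ 20 (mod 34).
  Combine with x ≡ 13 (mod 27): write x = 20 + 34·t and require 20 + 34·t ≡ 13 (mod 27), i.e. 34·t ≡ 13 − 20 ≡ 20 (mod 27). Since 34^(−1) ≡ 4 (mod 27) (34 ≡ 7 (mod 27)), t ≡ 4·20 ≡ 26 (mod 27). So x ≡ 20 + 34·26 = 904 (mod 918).
Unique solution in [0, 918): x = 904.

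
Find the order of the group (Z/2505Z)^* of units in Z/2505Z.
|(Z/2505Z)^*| = 1328

(Z/2505Z)^* consists of the classes a with gcd(a, 2505) = 1, so its order is φ(2505). φ is multiplicative, with φ(p^e) = p^e − p^(e−1). Factorise 2505 = 3 · 5 · 167. Then
  φ(2505) = (3 − 1) · (5 − 1) · (167 − 1) = 2 · 4 · 166 = 1328.
Thus |(Z/2505Z)^*| = 1328.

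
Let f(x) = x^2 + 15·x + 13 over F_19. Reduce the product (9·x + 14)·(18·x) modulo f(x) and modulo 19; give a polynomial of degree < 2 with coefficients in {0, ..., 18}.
Multiply as integer polynomials: a · b = 162·x^2 + 252·x. Reducing coefficients mod 19: a · b ≡ 10·x^2 + 5·x. Now divide by f(x) = x^2 + 15·x + 13 in F_19[x], eliminating the leading term at each step:
  leading term 10·x^2: subtract (10)·f(x) = 10·x^2 + 17·x + 16, leaving 7·x + 3 (coefficients mod 19)
The degree is now < 2, so this is the remainder. Hence a · b ≡ 7·x + 3 in F_19[x]/(f).

Final answer: a · b ≡ 7·x + 3 (mod f(x))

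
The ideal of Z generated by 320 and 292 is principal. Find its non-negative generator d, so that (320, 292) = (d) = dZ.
(320, 292) = (4); d = 4

In the PID Z, (a, b) is generated by gcd(a, b). Compute gcd(320, 292) with the extended Euclidean algorithm, tracking rows (r, s, t) with s·320 + t·292 = r:
  row A: (320, 1, 0)   [1·320 + 0·292 = 320]
  row B: (292, 0, 1)   [0·320 + 1·292 = 292]
  320 = 1·292 + 28   → row C = row A − 1·row B = (28, 1, −1)   [check: 1·320 − 1·292 = 28]
  292 = 10·28 + 12   → row D = row B − 10·row C = (12, −10, 11)   [check: −10·320 + 11·292 = 12]
  28 = 2·12 + 4   → row E = row C − 2·row D = (4, 21, −23)   [check: 21·320 − 23·292 = 4]
  12 = 3·4 + 0   → remainder 0, stop. gcd = 4 (last nonzero row E).
So gcd(320, 292) = 4, with Bézout identity 21·320 − 23·292 = 4. Containment (⊇): the Bézout identity exhibits 4 as an element of (320, 292), giving (4) ⊆ (320, 292). Containment (⊆): since 4 | 320 and 4 | 292 (320 = 4·80, 292 = 4·73), every Z-linear combination of 320 and 292 is divisible by 4, so (320, 292) ⊆ (4). Therefore (320, 292) = (4), d = 4.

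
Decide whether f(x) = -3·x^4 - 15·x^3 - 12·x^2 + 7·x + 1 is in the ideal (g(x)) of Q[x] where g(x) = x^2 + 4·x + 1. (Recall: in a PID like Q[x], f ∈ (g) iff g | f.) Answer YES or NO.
NO

In Q[x] the ideal (g) consists of all multiples of g, so f ∈ (g) iff g | f, i.e. iff the remainder of f on division by g is 0. Divide f by g (g is monic, so eliminate the leading term of the running remainder at each step):
  leading term -3·x^4: subtract (-3·x^2)·g(x) = -3·x^4 - 12·x^3 - 3·x^2, leaving -3·x^3 - 9·x^2 + 7·x + 1
  leading term -3·x^3: subtract (-3·x)·g(x) = -3·x^3 - 12·x^2 - 3·x, leaving 3·x^2 + 10·x + 1
  leading term 3·x^2: subtract (3)·g(x) = 3·x^2 + 12·x + 3, leaving -2·x - 2
The remainder r(x) = -2·x - 2 ≠ 0 (and deg r < deg g), so g ∤ f, i.e. f ∉ (g).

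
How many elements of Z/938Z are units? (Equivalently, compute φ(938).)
An element a ∈ Z/938Z is a unit iff gcd(a, 938) = 1, so the number of units is φ(938). φ is multiplicative, with φ(p^e) = p^e − p^(e−1). Factorise 938 = 2 · 7 · 67. Then
  φ(938) = (2 − 1) · (7 − 1) · (67 − 1) = 1 · 6 · 66 = 396.

Final answer: Z/938Z has φ(938) = 396 units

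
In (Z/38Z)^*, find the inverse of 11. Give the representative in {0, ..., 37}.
11^(−1) ≡ 7 (mod 38)

Apply the extended Euclidean algorithm to (38, 11), tracking rows (r, s, t) with s·38 + t·11 = r. Each division r_prev = q·r_cur + r_new produces the new row as (previous row) − q·(current row):
  row A: (38, 1, 0)   [1·38 + 0·11 = 38]
  row B: (11, 0, 1)   [0·38 + 1·11 = 11]
  38 = 3·11 + 5   → row C = row A − 3·row B = (5, 1, −3)   [check: 1·38 − 3·11 = 5]
  11 = 2·5 + 1   → row D = row B − 2·row C = (1, −2, 7)   [check: −2·38 + 7·11 = 1]
  5 = 5·1 + 0   → remainder 0, stop. gcd = 1 (last nonzero row D).
The gcd is 1, so 11 is invertible mod 38. The last nonzero row gives −2·38 + 7·11 = 1, so t = 7. So 11^(−1) ≡ 7 (mod 38). Verify: 11 · 7 = 77 ≡ 1 (mod 38). ✓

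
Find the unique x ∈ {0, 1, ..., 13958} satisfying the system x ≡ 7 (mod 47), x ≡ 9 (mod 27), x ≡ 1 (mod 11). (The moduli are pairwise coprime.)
The moduli 47, 27, 11 are pairwise coprime, so by the CRT there is a unique solution mod 47·27·11 = 13959.
Solve by successive substitution. Start with x ≡ 7 (mod 47).
  Combine with x ≡ 9 (mod 27): write x = 7 + 47·t and require 7 + 47·t ≡ 9 (mod 27), i.e. 47·t ≡ 9 − 7 ≡ 2 (mod 27). Since 47^(−1) ≡ 23 (mod 27) (47 ≡ 20 (mod 27)), t ≡ 23·2 ≡ 19 (mod 27). So x ≡ 7 + 47·19 = 900 (mod 1269).
  Combine with x ≡ 1 (mod 11): write x = 900 + 1269·t and require 900 + 1269·t ≡ 1 (mod 11), i.e. 1269·t ≡ 1 − 900 ≡ 3 (mod 11). Since 1269^(−1) ≡ 3 (mod 11) (1269 ≡ 4 (mod 11)), t ≡ 3·3 ≡ 9 (mod 11). So x ≡ 900 + 1269·9 = 12321 (mod 13959).
Unique solution in [0, 13959): x = 12321.

Final answer: x ≡ 12321 (mod 13959); the representative in [0, 13959) is 12321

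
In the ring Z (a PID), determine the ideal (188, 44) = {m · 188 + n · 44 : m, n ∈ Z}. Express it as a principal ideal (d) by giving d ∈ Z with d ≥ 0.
(188, 44) = (4); d = 4

In the PID Z, (a, b) is generated by gcd(a, b). Compute gcd(188, 44) with the extended Euclidean algorithm, tracking rows (r, s, t) with s·188 + t·44 = r:
  row A: (188, 1, 0)   [1·188 + 0·44 = 188]
  row B: (44, 0, 1)   [0·188 + 1·44 = 44]
  188 = 4·44 + 12   → row C = row A − 4·row B = (12, 1, −4)   [check: 1·188 − 4·44 = 12]
  44 = 3·12 + 8   → row D = row B − 3·row C = (8, −3, 13)   [check: −3·188 + 13·44 = 8]
  12 = 1·8 + 4   → row E = row C − 1·row D = (4, 4, −17)   [check: 4·188 − 17·44 = 4]
  8 = 2·4 + 0   → remainder 0, stop. gcd = 4 (last nonzero row E).
So gcd(188, 44) = 4, with Bézout identity 4·188 − 17·44 = 4. Containment (⊇): the Bézout identity exhibits 4 as an element of (188, 44), giving (4) ⊆ (188, 44). Containment (⊆): since 4 | 188 and 4 | 44 (188 = 4·47, 44 = 4·11), every Z-linear combination of 188 and 44 is divisible by 4, so (188, 44) ⊆ (4). Therefore (188, 44) = (4), d = 4.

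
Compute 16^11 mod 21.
Use repeated squaring. Binary(11) = 1011. Walk through the bits of the exponent 11 left-to-right: at each bit after the leading one, square the running value, then multiply by 16 if the bit is 1 (always reducing mod 21):
  bit 1 = 1 (leading): start with 16.
  bit 2 = 0: square 16^2 = 256 ≡ 4 (mod 21).
  bit 3 = 1: square 4^2 = 16; bit is 1, so multiply 16·16 = 256 ≡ 4 (mod 21).
  bit 4 = 1: square 4^2 = 16; bit is 1, so multiply 16·16 = 256 ≡ 4 (mod 21).
Final value: 16^11 ≡ 4 (mod 21).

Final answer: 4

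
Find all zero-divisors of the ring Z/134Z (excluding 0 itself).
An element a ∈ Z/134Z (with a ≠ 0) is a zero-divisor iff gcd(a, 134) > 1 (because a is a unit precisely when gcd(a, n) = 1, and in Z/nZ every nonzero, non-unit element is a zero-divisor). Scan a = 1, ..., 133 and keep those with gcd(a, 134) > 1:
  gcd(2, 134) = 2, gcd(4, 134) = 2, gcd(6, 134) = 2, gcd(8, 134) = 2, gcd(10, 134) = 2, gcd(12, 134) = 2, gcd(14, 134) = 2, gcd(16, 134) = 2, gcd(18, 134) = 2, gcd(20, 134) = 2, gcd(22, 134) = 2, gcd(24, 134) = 2, gcd(26, 134) = 2, gcd(28, 134) = 2, gcd(30, 134) = 2, gcd(32, 134) = 2, gcd(34, 134) = 2, gcd(36, 134) = 2, gcd(38, 134) = 2, gcd(40, 134) = 2, gcd(42, 134) = 2, gcd(44, 134) = 2, gcd(46, 134) = 2, gcd(48, 134) = 2, gcd(50, 134) = 2, gcd(52, 134) = 2, gcd(54, 134) = 2, gcd(56, 134) = 2, gcd(58, 134) = 2, gcd(60, 134) = 2, gcd(62, 134) = 2, gcd(64, 134) = 2, gcd(66, 134) = 2, gcd(67, 134) = 67, gcd(68, 134) = 2, gcd(70, 134) = 2, gcd(72, 134) = 2, gcd(74, 134) = 2, gcd(76, 134) = 2, gcd(78, 134) = 2, gcd(80, 134) = 2, gcd(82, 134) = 2, gcd(84, 134) = 2, gcd(86, 134) = 2, gcd(88, 134) = 2, gcd(90, 134) = 2, gcd(92, 134) = 2, gcd(94, 134) = 2, gcd(96, 134) = 2, gcd(98, 134) = 2, gcd(100, 134) = 2, gcd(102, 134) = 2, gcd(104, 134) = 2, gcd(106, 134) = 2, gcd(108, 134) = 2, gcd(110, 134) = 2, gcd(112, 134) = 2, gcd(114, 134) = 2, gcd(116, 134) = 2, gcd(118, 134) = 2, gcd(120, 134) = 2, gcd(122, 134) = 2, gcd(124, 134) = 2, gcd(126, 134) = 2, gcd(128, 134) = 2, gcd(130, 134) = 2, gcd(132, 134) = 2.
All other a ∈ {1, ..., 133} have gcd(a, 134) = 1 and are units. So the nonzero zero-divisors are exactly the 67 values of a appearing in this scan.

Final answer: nonzero zero-divisors of Z/134Z = {2, 4, 6, 8, 10, 12, 14, 16, 18, 20, 22, 24, 26, 28, 30, 32, 34, 36, 38, 40, 42, 44, 46, 48, 50, 52, 54, 56, 58, 60, 62, 64, 66, 67, 68, 70, 72, 74, 76, 78, 80, 82, 84, 86, 88, 90, 92, 94, 96, 98, 100, 102, 104, 106, 108, 110, 112, 114, 116, 118, 120, 122, 124, 126, 128, 130, 132}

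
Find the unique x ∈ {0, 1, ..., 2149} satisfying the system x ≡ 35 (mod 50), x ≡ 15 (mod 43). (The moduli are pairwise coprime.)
The moduli 50, 43 are pairwise coprime, so by the CRT there is a unique solution mod 50·43 = 2150.
Solve by successive substitution. Start with x ≡ 35 (mod 50).
  Combine with x ≡ 15 (mod 43): write x = 35 + 50·t and require 35 + 50·t ≡ 15 (mod 43), i.e. 50·t ≡ 15 − 35 ≡ 23 (mod 43). Since 50^(−1) ≡ 37 (mod 43) (50 ≡ 7 (mod 43)), t ≡ 37·23 ≡ 34 (mod 43). So x ≡ 35 + 50·34 = 1735 (mod 2150).
Unique solution in [0, 2150): x = 1735.

Final answer: x ≡ 1735 (mod 2150); the representative in [0, 2150) is 1735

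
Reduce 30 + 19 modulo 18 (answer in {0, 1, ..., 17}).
13

Reduce the summands first: 30 ≡ 12, 19 ≡ 1 (mod 18), so 30 + 19 ≡ 12 + 1 (mod 18). 12 + 1 = 13; 13 = 0·18 + 13, so (30 + 19) mod 18 = 13.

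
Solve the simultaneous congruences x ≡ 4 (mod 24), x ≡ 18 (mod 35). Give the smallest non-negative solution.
The moduli 24, 35 are pairwise coprime, so by the CRT there is a unique solution mod 24·35 = 840.
Solve by successive substitution. Start with x ≡ 4 (mod 24).
  Combine with x ≡ 18 (mod 35): write x = 4 + 24·t and require 4 + 24·t ≡ 18 (mod 35), i.e. 24·t ≡ 18 − 4 ≡ 14 (mod 35). Since 24^(−1) ≡ 19 (mod 35), t ≡ 19·14 ≡ 21 (mod 35). So x ≡ 4 + 24·21 = 508 (mod 840).
Unique solution in [0, 840): x = 508.

Final answer: x ≡ 508 (mod 840); the representative in [0, 840) is 508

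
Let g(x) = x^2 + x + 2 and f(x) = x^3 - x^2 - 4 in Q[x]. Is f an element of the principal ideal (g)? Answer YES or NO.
In Q[x] the ideal (g) consists of all multiples of g, so f ∈ (g) iff g | f, i.e. iff the remainder of f on division by g is 0. Divide f by g (g is monic, so eliminate the leading term of the running remainder at each step):
  leading term x^3: subtract (x)·g(x) = x^3 + x^2 + 2·x, leaving -2·x^2 - 2·x - 4
  leading term -2·x^2: subtract (-2)·g(x) = -2·x^2 - 2·x - 4, leaving 0
The remainder is 0, so f(x) = g(x) · h(x) with h(x) = x - 2. Hence g | f, i.e. f ∈ (g).

Final answer: YES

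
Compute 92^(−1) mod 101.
92^(−1) ≡ 56 (mod 101)

Apply the extended Euclidean algorithm to (101, 92), tracking rows (r, s, t) with s·101 + t·92 = r. Each division r_prev = q·r_cur + r_new produces the new row as (previous row) − q·(current row):
  row A: (101, 1, 0)   [1·101 + 0·92 = 101]
  row B: (92, 0, 1)   [0·101 + 1·92 = 92]
  101 = 1·92 + 9   → row C = row A − 1·row B = (9, 1, −1)   [check: 1·101 − 1·92 = 9]
  92 = 10·9 + 2   → row D = row B − 10·row C = (2, −10, 11)   [check: −10·101 + 11·92 = 2]
  9 = 4·2 + 1   → row E = row C − 4·row D = (1, 41, −45)   [check: 41·101 − 45·92 = 1]
  2 = 2·1 + 0   → remainder 0, stop. gcd = 1 (last nonzero row E).
The gcd is 1, so 92 is invertible mod 101. The last nonzero row gives 41·101 − 45·92 = 1, so t = −45. So 92^(−1) ≡ −45 ≡ 56 (mod 101). Verify: 92 · 56 = 5152 ≡ 1 (mod 101). ✓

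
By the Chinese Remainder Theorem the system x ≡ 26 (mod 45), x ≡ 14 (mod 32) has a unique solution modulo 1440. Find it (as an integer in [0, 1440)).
x ≡ 206 (mod 1440); the representative in [0, 1440) is 206

The moduli 45, 32 are pairwise coprime, so by the CRT there is a unique solution mod 45·32 = 1440.
Solve by successive substitution. Start with x ≡ 26 (mod 45).
  Combine with x ≡ 14 (mod 32): write x = 26 + 45·t and require 26 + 45·t ≡ 14 (mod 32), i.e. 45·t ≡ 14 − 26 ≡ 20 (mod 32). Since 45^(−1) ≡ 5 (mod 32) (45 ≡ 13 (mod 32)), t ≡ 5·20 ≡ 4 (mod 32). So x ≡ 26 + 45·4 = 206 (mod 1440).
Unique solution in [0, 1440): x = 206.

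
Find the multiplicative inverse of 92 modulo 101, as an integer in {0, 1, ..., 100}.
Apply the extended Euclidean algorithm to (101, 92), tracking rows (r, s, t) with s·101 + t·92 = r. Each division r_prev = q·r_cur + r_new produces the new row as (previous row) − q·(current row):
  row A: (101, 1, 0)   [1·101 + 0·92 = 101]
  row B: (92, 0, 1)   [0·101 + 1·92 = 92]
  101 = 1·92 + 9   → row C = row A − 1·row B = (9, 1, −1)   [check: 1·101 − 1·92 = 9]
  92 = 10·9 + 2   → row D = row B − 10·row C = (2, −10, 11)   [check: −10·101 + 11·92 = 2]
  9 = 4·2 + 1   → row E = row C − 4·row D = (1, 41, −45)   [check: 41·101 − 45·92 = 1]
  2 = 2·1 + 0   → remainder 0, stop. gcd = 1 (last nonzero row E).
The gcd is 1, so 92 is invertible mod 101. The last nonzero row gives 41·101 − 45·92 = 1, so t = −45. So 92^(−1) ≡ −45 ≡ 56 (mod 101). Verify: 92 · 56 = 5152 ≡ 1 (mod 101). ✓

Final answer: 92^(−1) ≡ 56 (mod 101)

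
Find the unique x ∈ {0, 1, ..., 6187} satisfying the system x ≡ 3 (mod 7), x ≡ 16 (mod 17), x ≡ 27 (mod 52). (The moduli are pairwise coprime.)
x ≡ 339 (mod 6188); the representative in [0, 6188) is 339

The moduli 7, 17, 52 are pairwise coprime, so by the CRT there is a unique solution mod 7·17·52 = 6188.
Solve by successive substitution. Start with x ≡ 3 (mod 7).
  Combine with x ≡ 16 (mod 17): write x = 3 + 7·t and require 3 + 7·t ≡ 16 (mod 17), i.e. 7·t ≡ 16 − 3 ≡ 13 (mod 17). Since 7^(−1) ≡ 5 (mod 17), t ≡ 5·13 ≡ 14 (mod 17). So x ≡ 3 + 7·14 = 101 (mod 119).
  Combine with x ≡ 27 (mod 52): write x = 101 + 119·t and require 101 + 119·t ≡ 27 (mod 52), i.e. 119·t ≡ 27 − 101 ≡ 30 (mod 52). Since 119^(−1) ≡ 7 (mod 52) (119 ≡ 15 (mod 52)), t ≡ 7·30 ≡ 2 (mod 52). So x ≡ 101 + 119·2 = 339 (mod 6188).
Unique solution in [0, 6188): x = 339.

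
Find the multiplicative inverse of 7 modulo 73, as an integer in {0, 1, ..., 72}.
Apply the extended Euclidean algorithm to (73, 7), tracking rows (r, s, t) with s·73 + t·7 = r. Each division r_prev = q·r_cur + r_new produces the new row as (previous row) − q·(current row):
  row A: (73, 1, 0)   [1·73 + 0·7 = 73]
  row B: (7, 0, 1)   [0·73 + 1·7 = 7]
  73 = 10·7 + 3   → row C = row A − 10·row B = (3, 1, −10)   [check: 1·73 − 10·7 = 3]
  7 = 2·3 + 1   → row D = row B − 2·row C = (1, −2, 21)   [check: −2·73 + 21·7 = 1]
  3 = 3·1 + 0   → remainder 0, stop. gcd = 1 (last nonzero row D).
The gcd is 1, so 7 is invertible mod 73. The last nonzero row gives −2·73 + 21·7 = 1, so t = 21. So 7^(−1) ≡ 21 (mod 73). Verify: 7 · 21 = 147 ≡ 1 (mod 73). ✓

Final answer: 7^(−1) ≡ 21 (mod 73)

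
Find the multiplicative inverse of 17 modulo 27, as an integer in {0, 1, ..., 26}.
17^(−1) ≡ 8 (mod 27)

Apply the extended Euclidean algorithm to (27, 17), tracking rows (r, s, t) with s·27 + t·17 = r. Each division r_prev = q·r_cur + r_new produces the new row as (previous row) − q·(current row):
  row A: (27, 1, 0)   [1·27 + 0·17 = 27]
  row B: (17, 0, 1)   [0·27 + 1·17 = 17]
  27 = 1·17 + 10   → row C = row A − 1·row B = (10, 1, −1)   [check: 1·27 − 1·17 = 10]
  17 = 1·10 + 7   → row D = row B − 1·row C = (7, −1, 2)   [check: −1·27 + 2·17 = 7]
  10 = 1·7 + 3   → row E = row C − 1·row D = (3, 2, −3)   [check: 2·27 − 3·17 = 3]
  7 = 2·3 + 1   → row F = row D − 2·row E = (1, −5, 8)   [check: −5·27 + 8·17 = 1]
  3 = 3·1 + 0   → remainder 0, stop. gcd = 1 (last nonzero row F).
The gcd is 1, so 17 is invertible mod 27. The last nonzero row gives −5·27 + 8·17 = 1, so t = 8. So 17^(−1) ≡ 8 (mod 27). Verify: 17 · 8 = 136 ≡ 1 (mod 27). ✓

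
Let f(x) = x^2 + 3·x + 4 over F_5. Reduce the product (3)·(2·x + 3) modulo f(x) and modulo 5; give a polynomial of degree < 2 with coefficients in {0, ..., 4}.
a · b ≡ x + 4 (mod f(x))

Multiply as integer polynomials: a · b = 6·x + 9. Reducing coefficients mod 5: a · b ≡ x + 4. This already has degree < 2, so no reduction by f is needed. Hence a · b ≡ x + 4 in F_5[x]/(f).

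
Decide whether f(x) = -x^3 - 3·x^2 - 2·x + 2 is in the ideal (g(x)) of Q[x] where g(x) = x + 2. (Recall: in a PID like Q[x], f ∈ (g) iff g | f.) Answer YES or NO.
In Q[x] the ideal (g) consists of all multiples of g, so f ∈ (g) iff g | f, i.e. iff the remainder of f on division by g is 0. Divide f by g (g is monic, so eliminate the leading term of the running remainder at each step):
  leading term -x^3: subtract (-x^2)·g(x) = -x^3 - 2·x^2, leaving -x^2 - 2·x + 2
  leading term -x^2: subtract (-x)·g(x) = -x^2 - 2·x, leaving 2
The remainder r(x) = 2 ≠ 0 (and deg r < deg g), so g ∤ f, i.e. f ∉ (g).

Final answer: NO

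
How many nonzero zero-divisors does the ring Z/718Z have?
In Z/718Z each nonzero element is either a unit (gcd with 718 is 1) or a zero-divisor (gcd > 1). The number of units is φ(718): factorise 718 = 2 · 359, so φ(718) = (2 − 1) · (359 − 1) = 1 · 358 = 358. The nonzero elements number 718 − 1 = 717. Hence the nonzero zero-divisors number 717 − 358 = 359.

Final answer: Z/718Z has 359 nonzero zero-divisors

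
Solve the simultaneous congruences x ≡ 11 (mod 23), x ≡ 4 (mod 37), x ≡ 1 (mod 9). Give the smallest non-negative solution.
x ≡ 5554 (mod 7659); the representative in [0, 7659) is 5554

The moduli 23, 37, 9 are pairwise coprime, so by the CRT there is a unique solution mod 23·37·9 = 7659.
Solve by successive substitution. Start with x ≡ 11 (mod 23).
  Combine with x ≡ 4 (mod 37): write x = 11 + 23·t and require 11 + 23·t ≡ 4 (mod 37), i.e. 23·t ≡ 4 − 11 ≡ 30 (mod 37). Since 23^(−1) ≡ 29 (mod 37), t ≡ 29·30 ≡ 19 (mod 37). So x ≡ 11 + 23·19 = 448 (mod 851).
  Combine with x ≡ 1 (mod 9): write x = 448 + 851·t and require 448 + 851·t ≡ 1 (mod 9), i.e. 851·t ≡ 1 − 448 ≡ 3 (mod 9). Since 851^(−1) ≡ 2 (mod 9) (851 ≡ 5 (mod 9)), t ≡ 2·3 ≡ 6 (mod 9). So x ≡ 448 + 851·6 = 5554 (mod 7659).
Unique solution in [0, 7659): x = 5554.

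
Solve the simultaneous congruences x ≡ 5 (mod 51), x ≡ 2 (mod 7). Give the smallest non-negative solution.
x ≡ 107 (mod 357); the representative in [0, 357) is 107

The moduli 51, 7 are pairwise coprime, so by the CRT there is a unique solution mod 51·7 = 357.
Solve by successive substitution. Start with x ≡ 5 (mod 51).
  Combine with x ≡ 2 (mod 7): write x = 5 + 51·t and require 5 + 51·t ≡ 2 (mod 7), i.e. 51·t ≡ 2 − 5 ≡ 4 (mod 7). Since 51^(−1) ≡ 4 (mod 7) (51 ≡ 2 (mod 7)), t ≡ 4·4 ≡ 2 (mod 7). So x ≡ 5 + 51·2 = 107 (mod 357).
Unique solution in [0, 357): x = 107.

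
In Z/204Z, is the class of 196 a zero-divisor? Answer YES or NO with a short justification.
gcd(196, 204) = 4 > 1, so 196 is not a unit in Z/204Z. In Z/nZ every nonzero non-unit is a zero-divisor: explicitly, take b = 204/gcd = 51 ≠ 0 (mod 204); then 196·51 = 9996 = 49·204, i.e. 196·51 ≡ 0 (mod 204). So 196 is a zero-divisor.

Final answer: YES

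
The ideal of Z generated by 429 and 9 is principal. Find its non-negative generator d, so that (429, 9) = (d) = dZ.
In the PID Z, (a, b) is generated by gcd(a, b). Compute gcd(429, 9) with the extended Euclidean algorithm, tracking rows (r, s, t) with s·429 + t·9 = r:
  row A: (429, 1, 0)   [1·429 + 0·9 = 429]
  row B: (9, 0, 1)   [0·429 + 1·9 = 9]
  429 = 47·9 + 6   → row C = row A − 47·row B = (6, 1, −47)   [check: 1·429 − 47·9 = 6]
  9 = 1·6 + 3   → row D = row B − 1·row C = (3, −1, 48)   [check: −1·429 + 48·9 = 3]
  6 = 2·3 + 0   → remainder 0, stop. gcd = 3 (last nonzero row D).
So gcd(429, 9) = 3, with Bézout identity −1·429 + 48·9 = 3. Containment (⊇): the Bézout identity exhibits 3 as an element of (429, 9), giving (3) ⊆ (429, 9). Containment (⊆): since 3 | 429 and 3 | 9 (429 = 3·143, 9 = 3·3), every Z-linear combination of 429 and 9 is divisible by 3, so (429, 9) ⊆ (3). Therefore (429, 9) = (3), d = 3.

Final answer: (429, 9) = (3); d = 3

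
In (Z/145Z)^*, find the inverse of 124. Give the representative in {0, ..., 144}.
124^(−1) ≡ 69 (mod 145)

Apply the extended Euclidean algorithm to (145, 124), tracking rows (r, s, t) with s·145 + t·124 = r. Each division r_prev = q·r_cur + r_new produces the new row as (previous row) − q·(current row):
  row A: (145, 1, 0)   [1·145 + 0·124 = 145]
  row B: (124, 0, 1)   [0·145 + 1·124 = 124]
  145 = 1·124 + 21   → row C = row A − 1·row B = (21, 1, −1)   [check: 1·145 − 1·124 = 21]
  124 = 5·21 + 19   → row D = row B − 5·row C = (19, −5, 6)   [check: −5·145 + 6·124 = 19]
  21 = 1·19 + 2   → row E = row C − 1·row D = (2, 6, −7)   [check: 6·145 − 7·124 = 2]
  19 = 9·2 + 1   → row F = row D − 9·row E = (1, −59, 69)   [check: −59·145 + 69·124 = 1]
  2 = 2·1 + 0   → remainder 0, stop. gcd = 1 (last nonzero row F).
The gcd is 1, so 124 is invertible mod 145. The last nonzero row gives −59·145 + 69·124 = 1, so t = 69. So 124^(−1) ≡ 69 (mod 145). Verify: 124 · 69 = 8556 ≡ 1 (mod 145). ✓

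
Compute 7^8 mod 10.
1

Use repeated squaring. Binary(8) = 1000. Walk through the bits of the exponent 8 left-to-right: at each bit after the leading one, square the running value, then multiply by 7 if the bit is 1 (always reducing mod 10):
  bit 1 = 1 (leading): start with 7.
  bit 2 = 0: square 7^2 = 49 ≡ 9 (mod 10).
  bit 3 = 0: square 9^2 = 81 ≡ 1 (mod 10).
  bit 4 = 0: square 1^2 = 1 (mod 10).
Final value: 7^8 ≡ 1 (mod 10).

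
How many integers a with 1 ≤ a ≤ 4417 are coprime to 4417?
The number of a ∈ {1, ..., 4417} with gcd(a, 4417) = 1 is by definition Euler's totient φ(4417). φ is multiplicative, with φ(p^e) = p^e − p^(e−1). Factorise 4417 = 7 · 631. Then
  φ(4417) = (7 − 1) · (631 − 1) = 6 · 630 = 3780.
So there are 3780 such integers.

Final answer: 3780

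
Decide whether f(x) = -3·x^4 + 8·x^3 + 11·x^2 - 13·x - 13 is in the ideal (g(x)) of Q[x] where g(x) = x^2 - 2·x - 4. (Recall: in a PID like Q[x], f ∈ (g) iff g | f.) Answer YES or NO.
NO

In Q[x] the ideal (g) consists of all multiples of g, so f ∈ (g) iff g | f, i.e. iff the remainder of f on division by g is 0. Divide f by g (g is monic, so eliminate the leading term of the running remainder at each step):
  leading term -3·x^4: subtract (-3·x^2)·g(x) = -3·x^4 + 6·x^3 + 12·x^2, leaving 2·x^3 - x^2 - 13·x - 13
  leading term 2·x^3: subtract (2·x)·g(x) = 2·x^3 - 4·x^2 - 8·x, leaving 3·x^2 - 5·x - 13
  leading term 3·x^2: subtract (3)·g(x) = 3·x^2 - 6·x - 12, leaving x - 1
The remainder r(x) = x - 1 ≠ 0 (and deg r < deg g), so g ∤ f, i.e. f ∉ (g).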